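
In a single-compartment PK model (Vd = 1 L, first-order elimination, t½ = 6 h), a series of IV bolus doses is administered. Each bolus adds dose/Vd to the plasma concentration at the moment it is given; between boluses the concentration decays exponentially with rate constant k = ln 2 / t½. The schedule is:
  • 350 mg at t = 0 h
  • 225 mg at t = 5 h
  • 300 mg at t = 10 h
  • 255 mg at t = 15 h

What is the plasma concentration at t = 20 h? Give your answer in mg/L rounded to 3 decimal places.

k = ln 2 / 6 = 0.11552 per h
Dose 1 (350 mg at t=0 h): 350·exp(−0.11552·20) = 34.724 mg/L
Dose 2 (225 mg at t=5 h): 225·exp(−0.11552·15) = 39.775 mg/L
Dose 3 (300 mg at t=10 h): 300·exp(−0.11552·10) = 94.494 mg/L
Dose 4 (255 mg at t=15 h): 255·exp(−0.11552·5) = 143.114 mg/L
C(20) = 34.724 + 39.775 + 94.494 + 143.114 = 312.107 mg/L

312.107 mg/L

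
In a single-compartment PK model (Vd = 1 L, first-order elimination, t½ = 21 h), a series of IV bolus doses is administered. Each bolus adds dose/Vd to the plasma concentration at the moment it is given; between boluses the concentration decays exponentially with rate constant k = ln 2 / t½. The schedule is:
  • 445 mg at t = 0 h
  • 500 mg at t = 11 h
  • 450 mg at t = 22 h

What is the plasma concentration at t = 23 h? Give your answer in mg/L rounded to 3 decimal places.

k = ln 2 / 21 = 0.03301 per h
Dose 1 (445 mg at t=0 h): 445·exp(−0.03301·23) = 208.286 mg/L
Dose 2 (500 mg at t=11 h): 500·exp(−0.03301·12) = 336.475 mg/L
Dose 3 (450 mg at t=22 h): 450·exp(−0.03301·1) = 435.389 mg/L
C(23) = 208.286 + 336.475 + 435.389 = 980.151 mg/L

980.151 mg/L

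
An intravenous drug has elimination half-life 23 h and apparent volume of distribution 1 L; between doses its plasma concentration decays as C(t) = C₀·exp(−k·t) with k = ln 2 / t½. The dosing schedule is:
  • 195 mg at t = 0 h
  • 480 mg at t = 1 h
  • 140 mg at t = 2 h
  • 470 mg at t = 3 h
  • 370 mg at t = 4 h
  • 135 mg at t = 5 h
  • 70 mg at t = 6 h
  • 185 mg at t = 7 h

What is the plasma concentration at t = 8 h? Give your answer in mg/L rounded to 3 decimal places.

1759.755 mg/L

k = ln 2 / 23 = 0.03014 per h
Dose 1 (195 mg at t=0 h): 195·exp(−0.03014·8) = 153.225 mg/L
Dose 2 (480 mg at t=1 h): 480·exp(−0.03014·7) = 388.708 mg/L
Dose 3 (140 mg at t=2 h): 140·exp(−0.03014·6) = 116.842 mg/L
Dose 4 (470 mg at t=3 h): 470·exp(−0.03014·5) = 404.256 mg/L
Dose 5 (370 mg at t=4 h): 370·exp(−0.03014·4) = 327.981 mg/L
Dose 6 (135 mg at t=5 h): 135·exp(−0.03014·3) = 123.330 mg/L
Dose 7 (70 mg at t=6 h): 70·exp(−0.03014·2) = 65.905 mg/L
Dose 8 (185 mg at t=7 h): 185·exp(−0.03014·1) = 179.508 mg/L
C(8) = 153.225 + 388.708 + 116.842 + 404.256 + 327.981 + 123.330 + 65.905 + 179.508 = 1759.755 mg/L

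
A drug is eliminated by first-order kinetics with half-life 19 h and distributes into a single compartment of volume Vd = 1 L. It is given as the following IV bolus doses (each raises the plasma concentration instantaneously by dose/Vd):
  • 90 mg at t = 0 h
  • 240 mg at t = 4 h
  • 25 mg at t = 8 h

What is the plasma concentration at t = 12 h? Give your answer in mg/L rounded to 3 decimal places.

k = ln 2 / 19 = 0.03648 per h
Dose 1 (90 mg at t=0 h): 90·exp(−0.03648·12) = 58.092 mg/L
Dose 2 (240 mg at t=4 h): 240·exp(−0.03648·8) = 179.251 mg/L
Dose 3 (25 mg at t=8 h): 25·exp(−0.03648·4) = 21.606 mg/L
C(12) = 58.092 + 179.251 + 21.606 = 258.949 mg/L

258.949 mg/L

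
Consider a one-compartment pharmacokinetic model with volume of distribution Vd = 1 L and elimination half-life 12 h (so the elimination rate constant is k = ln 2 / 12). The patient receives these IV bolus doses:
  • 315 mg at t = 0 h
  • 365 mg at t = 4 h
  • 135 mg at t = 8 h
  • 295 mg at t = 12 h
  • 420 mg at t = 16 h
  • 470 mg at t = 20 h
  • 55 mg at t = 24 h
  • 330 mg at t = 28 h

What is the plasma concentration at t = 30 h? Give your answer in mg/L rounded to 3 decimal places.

k = ln 2 / 12 = 0.05776 per h
Dose 1 (315 mg at t=0 h): 315·exp(−0.05776·30) = 55.685 mg/L
Dose 2 (365 mg at t=4 h): 365·exp(−0.05776·26) = 81.295 mg/L
Dose 3 (135 mg at t=8 h): 135·exp(−0.05776·22) = 37.883 mg/L
Dose 4 (295 mg at t=12 h): 295·exp(−0.05776·18) = 104.298 mg/L
Dose 5 (420 mg at t=16 h): 420·exp(−0.05776·14) = 187.089 mg/L
Dose 6 (470 mg at t=20 h): 470·exp(−0.05776·10) = 263.779 mg/L
Dose 7 (55 mg at t=24 h): 55·exp(−0.05776·6) = 38.891 mg/L
Dose 8 (330 mg at t=28 h): 330·exp(−0.05776·2) = 293.997 mg/L
C(30) = 55.685 + 81.295 + 37.883 + 104.298 + 187.089 + 263.779 + 38.891 + 293.997 = 1062.915 mg/L

1062.915 mg/L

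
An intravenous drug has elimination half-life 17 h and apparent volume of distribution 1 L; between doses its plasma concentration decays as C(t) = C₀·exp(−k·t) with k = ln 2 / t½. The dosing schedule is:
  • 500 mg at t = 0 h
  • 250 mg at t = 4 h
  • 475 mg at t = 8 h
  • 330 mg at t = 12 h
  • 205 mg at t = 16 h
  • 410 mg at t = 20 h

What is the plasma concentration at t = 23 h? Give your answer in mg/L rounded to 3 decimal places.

k = ln 2 / 17 = 0.04077 per h
Dose 1 (500 mg at t=0 h): 500·exp(−0.04077·23) = 195.747 mg/L
Dose 2 (250 mg at t=4 h): 250·exp(−0.04077·19) = 115.211 mg/L
Dose 3 (475 mg at t=8 h): 475·exp(−0.04077·15) = 257.679 mg/L
Dose 4 (330 mg at t=12 h): 330·exp(−0.04077·11) = 210.732 mg/L
Dose 5 (205 mg at t=16 h): 205·exp(−0.04077·7) = 154.099 mg/L
Dose 6 (410 mg at t=20 h): 410·exp(−0.04077·3) = 362.795 mg/L
C(23) = 195.747 + 115.211 + 257.679 + 210.732 + 154.099 + 362.795 = 1296.262 mg/L

1296.262 mg/L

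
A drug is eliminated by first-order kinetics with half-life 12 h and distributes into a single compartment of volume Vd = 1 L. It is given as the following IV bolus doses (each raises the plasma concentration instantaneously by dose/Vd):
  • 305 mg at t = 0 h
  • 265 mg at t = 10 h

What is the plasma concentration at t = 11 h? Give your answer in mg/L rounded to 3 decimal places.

411.695 mg/L

k = ln 2 / 12 = 0.05776 per h
Dose 1 (305 mg at t=0 h): 305·exp(−0.05776·11) = 161.568 mg/L
Dose 2 (265 mg at t=10 h): 265·exp(−0.05776·1) = 250.127 mg/L
C(11) = 161.568 + 250.127 = 411.695 mg/L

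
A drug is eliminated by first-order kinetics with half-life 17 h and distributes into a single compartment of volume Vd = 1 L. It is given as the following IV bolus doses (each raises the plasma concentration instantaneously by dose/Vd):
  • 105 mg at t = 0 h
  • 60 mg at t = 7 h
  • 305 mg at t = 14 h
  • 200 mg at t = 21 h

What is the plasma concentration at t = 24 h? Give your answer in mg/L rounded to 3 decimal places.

449.310 mg/L

k = ln 2 / 17 = 0.04077 per h
Dose 1 (105 mg at t=0 h): 105·exp(−0.04077·24) = 39.464 mg/L
Dose 2 (60 mg at t=7 h): 60·exp(−0.04077·17) = 30.000 mg/L
Dose 3 (305 mg at t=14 h): 305·exp(−0.04077·10) = 202.873 mg/L
Dose 4 (200 mg at t=21 h): 200·exp(−0.04077·3) = 176.973 mg/L
C(24) = 39.464 + 30.000 + 202.873 + 176.973 = 449.310 mg/L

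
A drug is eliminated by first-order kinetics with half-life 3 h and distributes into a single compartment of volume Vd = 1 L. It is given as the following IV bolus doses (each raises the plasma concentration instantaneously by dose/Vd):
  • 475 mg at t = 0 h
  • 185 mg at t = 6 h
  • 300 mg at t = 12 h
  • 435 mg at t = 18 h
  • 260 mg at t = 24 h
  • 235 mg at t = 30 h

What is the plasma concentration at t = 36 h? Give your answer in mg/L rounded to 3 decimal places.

k = ln 2 / 3 = 0.23105 per h
Dose 1 (475 mg at t=0 h): 475·exp(−0.23105·36) = 0.116 mg/L
Dose 2 (185 mg at t=6 h): 185·exp(−0.23105·30) = 0.181 mg/L
Dose 3 (300 mg at t=12 h): 300·exp(−0.23105·24) = 1.172 mg/L
Dose 4 (435 mg at t=18 h): 435·exp(−0.23105·18) = 6.797 mg/L
Dose 5 (260 mg at t=24 h): 260·exp(−0.23105·12) = 16.250 mg/L
Dose 6 (235 mg at t=30 h): 235·exp(−0.23105·6) = 58.750 mg/L
C(36) = 0.116 + 0.181 + 1.172 + 6.797 + 16.250 + 58.750 = 83.265 mg/L

83.265 mg/L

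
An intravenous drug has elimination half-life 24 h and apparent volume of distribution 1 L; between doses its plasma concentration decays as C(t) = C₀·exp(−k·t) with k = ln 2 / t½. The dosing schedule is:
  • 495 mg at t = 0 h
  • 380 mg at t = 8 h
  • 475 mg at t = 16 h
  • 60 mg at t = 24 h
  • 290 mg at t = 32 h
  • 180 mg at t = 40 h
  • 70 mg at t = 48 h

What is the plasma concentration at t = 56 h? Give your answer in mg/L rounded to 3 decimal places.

k = ln 2 / 24 = 0.02888 per h
Dose 1 (495 mg at t=0 h): 495·exp(−0.02888·56) = 98.220 mg/L
Dose 2 (380 mg at t=8 h): 380·exp(−0.02888·48) = 95.000 mg/L
Dose 3 (475 mg at t=16 h): 475·exp(−0.02888·40) = 149.616 mg/L
Dose 4 (60 mg at t=24 h): 60·exp(−0.02888·32) = 23.811 mg/L
Dose 5 (290 mg at t=32 h): 290·exp(−0.02888·24) = 145.000 mg/L
Dose 6 (180 mg at t=40 h): 180·exp(−0.02888·16) = 113.393 mg/L
Dose 7 (70 mg at t=48 h): 70·exp(−0.02888·8) = 55.559 mg/L
C(56) = 98.220 + 95.000 + 149.616 + 23.811 + 145.000 + 113.393 + 55.559 = 680.599 mg/L

680.599 mg/L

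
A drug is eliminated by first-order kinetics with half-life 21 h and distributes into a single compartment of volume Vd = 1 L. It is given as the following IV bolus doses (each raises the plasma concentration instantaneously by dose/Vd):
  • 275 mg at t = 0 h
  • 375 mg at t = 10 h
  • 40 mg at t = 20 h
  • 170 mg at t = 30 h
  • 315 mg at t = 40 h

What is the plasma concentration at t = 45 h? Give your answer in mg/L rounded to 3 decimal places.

568.606 mg/L

k = ln 2 / 21 = 0.03301 per h
Dose 1 (275 mg at t=0 h): 275·exp(−0.03301·45) = 62.269 mg/L
Dose 2 (375 mg at t=10 h): 375·exp(−0.03301·35) = 118.118 mg/L
Dose 3 (40 mg at t=20 h): 40·exp(−0.03301·25) = 17.526 mg/L
Dose 4 (170 mg at t=30 h): 170·exp(−0.03301·15) = 103.616 mg/L
Dose 5 (315 mg at t=40 h): 315·exp(−0.03301·5) = 267.077 mg/L
C(45) = 62.269 + 118.118 + 17.526 + 103.616 + 267.077 = 568.606 mg/L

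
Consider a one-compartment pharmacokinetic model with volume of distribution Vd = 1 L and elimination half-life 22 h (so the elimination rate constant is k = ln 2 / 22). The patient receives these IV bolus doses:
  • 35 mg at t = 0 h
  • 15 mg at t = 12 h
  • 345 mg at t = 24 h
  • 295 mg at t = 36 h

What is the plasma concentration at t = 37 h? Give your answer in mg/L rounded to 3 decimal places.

k = ln 2 / 22 = 0.03151 per h
Dose 1 (35 mg at t=0 h): 35·exp(−0.03151·37) = 10.909 mg/L
Dose 2 (15 mg at t=12 h): 15·exp(−0.03151·25) = 6.824 mg/L
Dose 3 (345 mg at t=24 h): 345·exp(−0.03151·13) = 229.054 mg/L
Dose 4 (295 mg at t=36 h): 295·exp(−0.03151·1) = 285.850 mg/L
C(37) = 10.909 + 6.824 + 229.054 + 285.850 = 532.637 mg/L

532.637 mg/L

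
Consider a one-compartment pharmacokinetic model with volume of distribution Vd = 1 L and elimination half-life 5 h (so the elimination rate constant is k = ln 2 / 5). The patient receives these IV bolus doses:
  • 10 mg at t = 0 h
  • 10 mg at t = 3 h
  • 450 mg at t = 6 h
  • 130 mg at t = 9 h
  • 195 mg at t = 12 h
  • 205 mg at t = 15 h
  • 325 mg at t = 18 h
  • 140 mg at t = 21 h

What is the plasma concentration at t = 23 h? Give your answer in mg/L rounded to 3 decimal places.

440.998 mg/L

k = ln 2 / 5 = 0.13863 per h
Dose 1 (10 mg at t=0 h): 10·exp(−0.13863·23) = 0.412 mg/L
Dose 2 (10 mg at t=3 h): 10·exp(−0.13863·20) = 0.625 mg/L
Dose 3 (450 mg at t=6 h): 450·exp(−0.13863·17) = 42.630 mg/L
Dose 4 (130 mg at t=9 h): 130·exp(−0.13863·14) = 18.666 mg/L
Dose 5 (195 mg at t=12 h): 195·exp(−0.13863·11) = 42.439 mg/L
Dose 6 (205 mg at t=15 h): 205·exp(−0.13863·8) = 67.625 mg/L
Dose 7 (325 mg at t=18 h): 325·exp(−0.13863·5) = 162.500 mg/L
Dose 8 (140 mg at t=21 h): 140·exp(−0.13863·2) = 106.100 mg/L
C(23) = 0.412 + 0.625 + 42.630 + 18.666 + 42.439 + 67.625 + 162.500 + 106.100 = 440.998 mg/L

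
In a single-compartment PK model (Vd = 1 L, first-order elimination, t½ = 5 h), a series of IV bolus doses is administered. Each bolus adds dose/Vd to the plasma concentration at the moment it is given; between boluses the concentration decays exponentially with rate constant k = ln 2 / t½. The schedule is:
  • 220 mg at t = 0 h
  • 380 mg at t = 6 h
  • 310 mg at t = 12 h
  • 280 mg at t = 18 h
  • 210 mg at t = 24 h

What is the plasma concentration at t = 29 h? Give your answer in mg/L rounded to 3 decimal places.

214.923 mg/L

k = ln 2 / 5 = 0.13863 per h
Dose 1 (220 mg at t=0 h): 220·exp(−0.13863·29) = 3.949 mg/L
Dose 2 (380 mg at t=6 h): 380·exp(−0.13863·23) = 15.669 mg/L
Dose 3 (310 mg at t=12 h): 310·exp(−0.13863·17) = 29.367 mg/L
Dose 4 (280 mg at t=18 h): 280·exp(−0.13863·11) = 60.939 mg/L
Dose 5 (210 mg at t=24 h): 210·exp(−0.13863·5) = 105.000 mg/L
C(29) = 3.949 + 15.669 + 29.367 + 60.939 + 105.000 = 214.923 mg/L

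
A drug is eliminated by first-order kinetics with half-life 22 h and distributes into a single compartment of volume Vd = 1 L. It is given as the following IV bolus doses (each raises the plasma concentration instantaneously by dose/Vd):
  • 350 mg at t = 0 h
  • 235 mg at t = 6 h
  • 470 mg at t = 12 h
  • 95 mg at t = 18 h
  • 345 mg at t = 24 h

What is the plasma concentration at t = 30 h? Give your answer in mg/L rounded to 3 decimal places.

863.565 mg/L

k = ln 2 / 22 = 0.03151 per h
Dose 1 (350 mg at t=0 h): 350·exp(−0.03151·30) = 136.011 mg/L
Dose 2 (235 mg at t=6 h): 235·exp(−0.03151·24) = 110.324 mg/L
Dose 3 (470 mg at t=12 h): 470·exp(−0.03151·18) = 266.563 mg/L
Dose 4 (95 mg at t=18 h): 95·exp(−0.03151·12) = 65.092 mg/L
Dose 5 (345 mg at t=24 h): 345·exp(−0.03151·6) = 285.575 mg/L
C(30) = 136.011 + 110.324 + 266.563 + 65.092 + 285.575 = 863.565 mg/L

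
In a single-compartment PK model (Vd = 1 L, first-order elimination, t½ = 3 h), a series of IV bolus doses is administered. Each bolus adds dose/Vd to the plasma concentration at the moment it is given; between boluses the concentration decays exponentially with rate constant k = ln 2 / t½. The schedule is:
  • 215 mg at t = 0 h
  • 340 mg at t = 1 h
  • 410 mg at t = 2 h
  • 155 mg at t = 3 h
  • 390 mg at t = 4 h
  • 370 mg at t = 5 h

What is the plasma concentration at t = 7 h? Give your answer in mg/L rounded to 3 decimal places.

746.400 mg/L

k = ln 2 / 3 = 0.23105 per h
Dose 1 (215 mg at t=0 h): 215·exp(−0.23105·7) = 42.661 mg/L
Dose 2 (340 mg at t=1 h): 340·exp(−0.23105·6) = 85.000 mg/L
Dose 3 (410 mg at t=2 h): 410·exp(−0.23105·5) = 129.142 mg/L
Dose 4 (155 mg at t=3 h): 155·exp(−0.23105·4) = 61.512 mg/L
Dose 5 (390 mg at t=4 h): 390·exp(−0.23105·3) = 195.000 mg/L
Dose 6 (370 mg at t=5 h): 370·exp(−0.23105·2) = 233.085 mg/L
C(7) = 42.661 + 85.000 + 129.142 + 61.512 + 195.000 + 233.085 = 746.400 mg/L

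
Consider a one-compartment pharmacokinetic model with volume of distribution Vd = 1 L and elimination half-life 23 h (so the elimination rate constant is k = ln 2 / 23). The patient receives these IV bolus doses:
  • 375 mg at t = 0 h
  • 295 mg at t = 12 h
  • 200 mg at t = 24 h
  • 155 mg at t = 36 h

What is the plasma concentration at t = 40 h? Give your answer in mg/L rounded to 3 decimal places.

500.082 mg/L

k = ln 2 / 23 = 0.03014 per h
Dose 1 (375 mg at t=0 h): 375·exp(−0.03014·40) = 112.331 mg/L
Dose 2 (295 mg at t=12 h): 295·exp(−0.03014·28) = 126.868 mg/L
Dose 3 (200 mg at t=24 h): 200·exp(−0.03014·16) = 123.486 mg/L
Dose 4 (155 mg at t=36 h): 155·exp(−0.03014·4) = 137.397 mg/L
C(40) = 112.331 + 126.868 + 123.486 + 137.397 = 500.082 mg/L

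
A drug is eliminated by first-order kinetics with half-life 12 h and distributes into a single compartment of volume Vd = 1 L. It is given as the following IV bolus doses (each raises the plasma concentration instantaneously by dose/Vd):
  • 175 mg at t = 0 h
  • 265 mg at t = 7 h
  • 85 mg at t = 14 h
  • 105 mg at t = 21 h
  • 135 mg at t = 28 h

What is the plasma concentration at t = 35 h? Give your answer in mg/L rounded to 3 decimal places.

k = ln 2 / 12 = 0.05776 per h
Dose 1 (175 mg at t=0 h): 175·exp(−0.05776·35) = 23.176 mg/L
Dose 2 (265 mg at t=7 h): 265·exp(−0.05776·28) = 52.583 mg/L
Dose 3 (85 mg at t=14 h): 85·exp(−0.05776·21) = 25.271 mg/L
Dose 4 (105 mg at t=21 h): 105·exp(−0.05776·14) = 46.772 mg/L
Dose 5 (135 mg at t=28 h): 135·exp(−0.05776·7) = 90.102 mg/L
C(35) = 23.176 + 52.583 + 25.271 + 46.772 + 90.102 = 237.903 mg/L

237.903 mg/L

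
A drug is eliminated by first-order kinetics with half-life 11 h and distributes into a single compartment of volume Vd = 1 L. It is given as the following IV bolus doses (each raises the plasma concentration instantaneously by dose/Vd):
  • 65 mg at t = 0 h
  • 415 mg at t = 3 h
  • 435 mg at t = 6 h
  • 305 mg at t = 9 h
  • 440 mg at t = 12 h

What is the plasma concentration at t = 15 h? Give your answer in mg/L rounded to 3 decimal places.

1039.990 mg/L

k = ln 2 / 11 = 0.06301 per h
Dose 1 (65 mg at t=0 h): 65·exp(−0.06301·15) = 25.259 mg/L
Dose 2 (415 mg at t=3 h): 415·exp(−0.06301·12) = 194.828 mg/L
Dose 3 (435 mg at t=6 h): 435·exp(−0.06301·9) = 246.713 mg/L
Dose 4 (305 mg at t=9 h): 305·exp(−0.06301·6) = 208.979 mg/L
Dose 5 (440 mg at t=12 h): 440·exp(−0.06301·3) = 364.211 mg/L
C(15) = 25.259 + 194.828 + 246.713 + 208.979 + 364.211 = 1039.990 mg/L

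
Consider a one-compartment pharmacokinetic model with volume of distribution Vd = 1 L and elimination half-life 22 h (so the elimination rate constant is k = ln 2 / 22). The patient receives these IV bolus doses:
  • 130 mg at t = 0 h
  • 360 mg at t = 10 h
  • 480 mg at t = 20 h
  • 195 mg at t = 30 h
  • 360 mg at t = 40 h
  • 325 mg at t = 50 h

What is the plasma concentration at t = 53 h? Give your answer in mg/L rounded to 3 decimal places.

916.239 mg/L

k = ln 2 / 22 = 0.03151 per h
Dose 1 (130 mg at t=0 h): 130·exp(−0.03151·53) = 24.476 mg/L
Dose 2 (360 mg at t=10 h): 360·exp(−0.03151·43) = 92.881 mg/L
Dose 3 (480 mg at t=20 h): 480·exp(−0.03151·33) = 169.706 mg/L
Dose 4 (195 mg at t=30 h): 195·exp(−0.03151·23) = 94.476 mg/L
Dose 5 (360 mg at t=40 h): 360·exp(−0.03151·13) = 239.013 mg/L
Dose 6 (325 mg at t=50 h): 325·exp(−0.03151·3) = 295.688 mg/L
C(53) = 24.476 + 92.881 + 169.706 + 94.476 + 239.013 + 295.688 = 916.239 mg/L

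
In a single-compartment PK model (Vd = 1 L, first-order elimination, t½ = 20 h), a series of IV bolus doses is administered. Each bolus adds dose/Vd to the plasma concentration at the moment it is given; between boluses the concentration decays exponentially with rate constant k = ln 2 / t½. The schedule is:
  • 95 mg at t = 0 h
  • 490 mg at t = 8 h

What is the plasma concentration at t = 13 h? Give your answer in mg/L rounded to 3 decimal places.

k = ln 2 / 20 = 0.03466 per h
Dose 1 (95 mg at t=0 h): 95·exp(−0.03466·13) = 60.542 mg/L
Dose 2 (490 mg at t=8 h): 490·exp(−0.03466·5) = 412.039 mg/L
C(13) = 60.542 + 412.039 = 472.581 mg/L

472.581 mg/L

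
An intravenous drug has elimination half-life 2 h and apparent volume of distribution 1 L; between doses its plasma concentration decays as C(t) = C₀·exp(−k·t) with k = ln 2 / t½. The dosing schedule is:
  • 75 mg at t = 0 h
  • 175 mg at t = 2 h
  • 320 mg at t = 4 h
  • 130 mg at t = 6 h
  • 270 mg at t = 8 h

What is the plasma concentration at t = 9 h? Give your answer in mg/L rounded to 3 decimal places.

k = ln 2 / 2 = 0.34657 per h
Dose 1 (75 mg at t=0 h): 75·exp(−0.34657·9) = 3.315 mg/L
Dose 2 (175 mg at t=2 h): 175·exp(−0.34657·7) = 15.468 mg/L
Dose 3 (320 mg at t=4 h): 320·exp(−0.34657·5) = 56.569 mg/L
Dose 4 (130 mg at t=6 h): 130·exp(−0.34657·3) = 45.962 mg/L
Dose 5 (270 mg at t=8 h): 270·exp(−0.34657·1) = 190.919 mg/L
C(9) = 3.315 + 15.468 + 56.569 + 45.962 + 190.919 = 312.232 mg/L

312.232 mg/L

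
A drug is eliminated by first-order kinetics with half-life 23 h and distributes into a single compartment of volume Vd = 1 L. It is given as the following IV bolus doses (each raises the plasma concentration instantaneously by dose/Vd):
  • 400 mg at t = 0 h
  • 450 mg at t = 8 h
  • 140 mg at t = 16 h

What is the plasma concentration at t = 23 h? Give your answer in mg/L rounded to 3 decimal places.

k = ln 2 / 23 = 0.03014 per h
Dose 1 (400 mg at t=0 h): 400·exp(−0.03014·23) = 200.000 mg/L
Dose 2 (450 mg at t=8 h): 450·exp(−0.03014·15) = 286.344 mg/L
Dose 3 (140 mg at t=16 h): 140·exp(−0.03014·7) = 113.373 mg/L
C(23) = 200.000 + 286.344 + 113.373 = 599.717 mg/L

599.717 mg/L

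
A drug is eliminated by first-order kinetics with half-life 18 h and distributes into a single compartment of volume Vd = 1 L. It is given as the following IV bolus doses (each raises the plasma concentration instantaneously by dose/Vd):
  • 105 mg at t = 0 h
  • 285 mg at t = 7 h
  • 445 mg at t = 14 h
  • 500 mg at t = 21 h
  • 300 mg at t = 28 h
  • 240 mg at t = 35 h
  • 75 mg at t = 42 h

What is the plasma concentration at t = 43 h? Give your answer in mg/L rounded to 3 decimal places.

868.182 mg/L

k = ln 2 / 18 = 0.03851 per h
Dose 1 (105 mg at t=0 h): 105·exp(−0.03851·43) = 20.048 mg/L
Dose 2 (285 mg at t=7 h): 285·exp(−0.03851·36) = 71.250 mg/L
Dose 3 (445 mg at t=14 h): 445·exp(−0.03851·29) = 145.669 mg/L
Dose 4 (500 mg at t=21 h): 500·exp(−0.03851·22) = 214.311 mg/L
Dose 5 (300 mg at t=28 h): 300·exp(−0.03851·15) = 168.369 mg/L
Dose 6 (240 mg at t=35 h): 240·exp(−0.03851·8) = 176.368 mg/L
Dose 7 (75 mg at t=42 h): 75·exp(−0.03851·1) = 72.167 mg/L
C(43) = 20.048 + 71.250 + 145.669 + 214.311 + 168.369 + 176.368 + 72.167 = 868.182 mg/L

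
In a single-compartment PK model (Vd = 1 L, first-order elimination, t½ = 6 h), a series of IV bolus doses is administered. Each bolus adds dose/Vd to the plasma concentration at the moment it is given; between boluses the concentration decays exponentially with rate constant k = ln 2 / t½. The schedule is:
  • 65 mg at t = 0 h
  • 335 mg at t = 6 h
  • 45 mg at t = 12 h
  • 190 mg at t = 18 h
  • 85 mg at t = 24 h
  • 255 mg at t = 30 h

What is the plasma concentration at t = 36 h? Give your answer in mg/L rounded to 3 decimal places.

k = ln 2 / 6 = 0.11552 per h
Dose 1 (65 mg at t=0 h): 65·exp(−0.11552·36) = 1.016 mg/L
Dose 2 (335 mg at t=6 h): 335·exp(−0.11552·30) = 10.469 mg/L
Dose 3 (45 mg at t=12 h): 45·exp(−0.11552·24) = 2.812 mg/L
Dose 4 (190 mg at t=18 h): 190·exp(−0.11552·18) = 23.750 mg/L
Dose 5 (85 mg at t=24 h): 85·exp(−0.11552·12) = 21.250 mg/L
Dose 6 (255 mg at t=30 h): 255·exp(−0.11552·6) = 127.500 mg/L
C(36) = 1.016 + 10.469 + 2.812 + 23.750 + 21.250 + 127.500 = 186.797 mg/L

186.797 mg/L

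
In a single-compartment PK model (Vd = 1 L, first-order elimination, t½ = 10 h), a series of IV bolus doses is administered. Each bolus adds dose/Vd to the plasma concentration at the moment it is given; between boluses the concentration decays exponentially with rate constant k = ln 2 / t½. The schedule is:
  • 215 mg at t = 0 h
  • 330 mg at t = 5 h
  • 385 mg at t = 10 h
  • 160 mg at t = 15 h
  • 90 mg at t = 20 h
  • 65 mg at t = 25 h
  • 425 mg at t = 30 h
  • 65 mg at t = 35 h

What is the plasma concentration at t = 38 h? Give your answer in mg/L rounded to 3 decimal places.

k = ln 2 / 10 = 0.06931 per h
Dose 1 (215 mg at t=0 h): 215·exp(−0.06931·38) = 15.436 mg/L
Dose 2 (330 mg at t=5 h): 330·exp(−0.06931·33) = 33.505 mg/L
Dose 3 (385 mg at t=10 h): 385·exp(−0.06931·28) = 55.281 mg/L
Dose 4 (160 mg at t=15 h): 160·exp(−0.06931·23) = 32.490 mg/L
Dose 5 (90 mg at t=20 h): 90·exp(−0.06931·18) = 25.846 mg/L
Dose 6 (65 mg at t=25 h): 65·exp(−0.06931·13) = 26.398 mg/L
Dose 7 (425 mg at t=30 h): 425·exp(−0.06931·8) = 244.098 mg/L
Dose 8 (65 mg at t=35 h): 65·exp(−0.06931·3) = 52.796 mg/L
C(38) = 15.436 + 33.505 + 55.281 + 32.490 + 25.846 + 26.398 + 244.098 + 52.796 = 485.851 mg/L

485.851 mg/L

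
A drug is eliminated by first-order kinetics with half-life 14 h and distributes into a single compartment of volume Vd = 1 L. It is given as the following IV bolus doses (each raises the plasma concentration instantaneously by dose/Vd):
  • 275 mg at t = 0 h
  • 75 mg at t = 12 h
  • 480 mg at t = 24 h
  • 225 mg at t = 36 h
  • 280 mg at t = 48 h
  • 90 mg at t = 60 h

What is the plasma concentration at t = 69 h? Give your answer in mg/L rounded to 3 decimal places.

k = ln 2 / 14 = 0.04951 per h
Dose 1 (275 mg at t=0 h): 275·exp(−0.04951·69) = 9.030 mg/L
Dose 2 (75 mg at t=12 h): 75·exp(−0.04951·57) = 4.461 mg/L
Dose 3 (480 mg at t=24 h): 480·exp(−0.04951·45) = 51.718 mg/L
Dose 4 (225 mg at t=36 h): 225·exp(−0.04951·33) = 43.915 mg/L
Dose 5 (280 mg at t=48 h): 280·exp(−0.04951·21) = 98.995 mg/L
Dose 6 (90 mg at t=60 h): 90·exp(−0.04951·9) = 57.640 mg/L
C(69) = 9.030 + 4.461 + 51.718 + 43.915 + 98.995 + 57.640 = 265.759 mg/L

265.759 mg/L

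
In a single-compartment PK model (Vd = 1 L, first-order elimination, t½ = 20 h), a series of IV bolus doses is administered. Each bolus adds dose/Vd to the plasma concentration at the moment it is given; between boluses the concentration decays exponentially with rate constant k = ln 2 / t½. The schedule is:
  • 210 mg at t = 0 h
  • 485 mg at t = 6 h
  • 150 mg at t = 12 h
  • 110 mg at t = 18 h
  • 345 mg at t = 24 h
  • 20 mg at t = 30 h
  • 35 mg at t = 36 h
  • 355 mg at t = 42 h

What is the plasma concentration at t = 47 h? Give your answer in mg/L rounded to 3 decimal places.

k = ln 2 / 20 = 0.03466 per h
Dose 1 (210 mg at t=0 h): 210·exp(−0.03466·47) = 41.191 mg/L
Dose 2 (485 mg at t=6 h): 485·exp(−0.03466·41) = 117.120 mg/L
Dose 3 (150 mg at t=12 h): 150·exp(−0.03466·35) = 44.595 mg/L
Dose 4 (110 mg at t=18 h): 110·exp(−0.03466·29) = 40.262 mg/L
Dose 5 (345 mg at t=24 h): 345·exp(−0.03466·23) = 155.466 mg/L
Dose 6 (20 mg at t=30 h): 20·exp(−0.03466·17) = 11.096 mg/L
Dose 7 (35 mg at t=36 h): 35·exp(−0.03466·11) = 23.906 mg/L
Dose 8 (355 mg at t=42 h): 355·exp(−0.03466·5) = 298.518 mg/L
C(47) = 41.191 + 117.120 + 44.595 + 40.262 + 155.466 + 11.096 + 23.906 + 298.518 = 732.153 mg/L

732.153 mg/L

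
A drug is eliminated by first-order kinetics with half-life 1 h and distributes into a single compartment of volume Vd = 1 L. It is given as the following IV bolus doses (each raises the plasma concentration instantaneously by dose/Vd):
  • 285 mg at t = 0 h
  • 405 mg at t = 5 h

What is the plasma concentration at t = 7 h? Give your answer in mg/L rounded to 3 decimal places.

k = ln 2 / 1 = 0.69315 per h
Dose 1 (285 mg at t=0 h): 285·exp(−0.69315·7) = 2.227 mg/L
Dose 2 (405 mg at t=5 h): 405·exp(−0.69315·2) = 101.250 mg/L
C(7) = 2.227 + 101.250 = 103.477 mg/L

103.477 mg/L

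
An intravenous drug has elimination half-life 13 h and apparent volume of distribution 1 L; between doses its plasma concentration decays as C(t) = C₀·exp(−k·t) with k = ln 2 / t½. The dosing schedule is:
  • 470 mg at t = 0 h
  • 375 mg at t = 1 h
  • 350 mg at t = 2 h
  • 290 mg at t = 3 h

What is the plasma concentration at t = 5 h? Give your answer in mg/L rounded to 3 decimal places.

1221.917 mg/L

k = ln 2 / 13 = 0.05332 per h
Dose 1 (470 mg at t=0 h): 470·exp(−0.05332·5) = 360.012 mg/L
Dose 2 (375 mg at t=1 h): 375·exp(−0.05332·4) = 302.975 mg/L
Dose 3 (350 mg at t=2 h): 350·exp(−0.05332·3) = 298.263 mg/L
Dose 4 (290 mg at t=3 h): 290·exp(−0.05332·2) = 260.667 mg/L
C(5) = 360.012 + 302.975 + 298.263 + 260.667 = 1221.917 mg/L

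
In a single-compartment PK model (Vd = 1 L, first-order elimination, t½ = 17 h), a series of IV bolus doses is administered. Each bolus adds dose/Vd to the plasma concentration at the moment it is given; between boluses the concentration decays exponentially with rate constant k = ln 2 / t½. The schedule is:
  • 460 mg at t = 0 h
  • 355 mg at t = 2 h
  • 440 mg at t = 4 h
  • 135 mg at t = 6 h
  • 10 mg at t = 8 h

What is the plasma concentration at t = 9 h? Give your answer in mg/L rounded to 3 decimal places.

1073.468 mg/L

k = ln 2 / 17 = 0.04077 per h
Dose 1 (460 mg at t=0 h): 460·exp(−0.04077·9) = 318.705 mg/L
Dose 2 (355 mg at t=2 h): 355·exp(−0.04077·7) = 266.855 mg/L
Dose 3 (440 mg at t=4 h): 440·exp(−0.04077·5) = 358.851 mg/L
Dose 4 (135 mg at t=6 h): 135·exp(−0.04077·3) = 119.457 mg/L
Dose 5 (10 mg at t=8 h): 10·exp(−0.04077·1) = 9.600 mg/L
C(9) = 318.705 + 266.855 + 358.851 + 119.457 + 9.600 = 1073.468 mg/L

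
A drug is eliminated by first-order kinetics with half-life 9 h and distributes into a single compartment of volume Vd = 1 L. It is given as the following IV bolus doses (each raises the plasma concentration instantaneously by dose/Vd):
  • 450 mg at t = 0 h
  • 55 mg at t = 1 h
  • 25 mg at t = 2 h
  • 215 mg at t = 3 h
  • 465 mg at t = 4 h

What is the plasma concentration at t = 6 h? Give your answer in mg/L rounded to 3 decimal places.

908.540 mg/L

k = ln 2 / 9 = 0.07702 per h
Dose 1 (450 mg at t=0 h): 450·exp(−0.07702·6) = 283.482 mg/L
Dose 2 (55 mg at t=1 h): 55·exp(−0.07702·5) = 37.422 mg/L
Dose 3 (25 mg at t=2 h): 25·exp(−0.07702·4) = 18.372 mg/L
Dose 4 (215 mg at t=3 h): 215·exp(−0.07702·3) = 170.646 mg/L
Dose 5 (465 mg at t=4 h): 465·exp(−0.07702·2) = 398.618 mg/L
C(6) = 283.482 + 37.422 + 18.372 + 170.646 + 398.618 = 908.540 mg/L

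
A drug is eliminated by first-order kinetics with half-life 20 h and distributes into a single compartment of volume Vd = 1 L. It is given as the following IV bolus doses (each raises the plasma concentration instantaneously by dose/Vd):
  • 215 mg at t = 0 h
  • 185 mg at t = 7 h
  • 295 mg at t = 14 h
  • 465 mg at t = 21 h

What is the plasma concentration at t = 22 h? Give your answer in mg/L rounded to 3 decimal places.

883.031 mg/L

k = ln 2 / 20 = 0.03466 per h
Dose 1 (215 mg at t=0 h): 215·exp(−0.03466·22) = 100.301 mg/L
Dose 2 (185 mg at t=7 h): 185·exp(−0.03466·15) = 110.002 mg/L
Dose 3 (295 mg at t=14 h): 295·exp(−0.03466·8) = 223.568 mg/L
Dose 4 (465 mg at t=21 h): 465·exp(−0.03466·1) = 449.160 mg/L
C(22) = 100.301 + 110.002 + 223.568 + 449.160 = 883.031 mg/L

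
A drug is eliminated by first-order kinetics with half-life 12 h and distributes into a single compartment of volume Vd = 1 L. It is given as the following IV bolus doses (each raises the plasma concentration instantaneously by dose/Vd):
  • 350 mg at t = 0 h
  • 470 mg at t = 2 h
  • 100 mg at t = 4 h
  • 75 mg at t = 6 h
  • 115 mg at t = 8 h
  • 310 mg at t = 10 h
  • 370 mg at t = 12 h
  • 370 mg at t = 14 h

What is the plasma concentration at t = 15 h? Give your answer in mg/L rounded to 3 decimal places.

k = ln 2 / 12 = 0.05776 per h
Dose 1 (350 mg at t=0 h): 350·exp(−0.05776·15) = 147.157 mg/L
Dose 2 (470 mg at t=2 h): 470·exp(−0.05776·13) = 221.810 mg/L
Dose 3 (100 mg at t=4 h): 100·exp(−0.05776·11) = 52.973 mg/L
Dose 4 (75 mg at t=6 h): 75·exp(−0.05776·9) = 44.595 mg/L
Dose 5 (115 mg at t=8 h): 115·exp(−0.05776·7) = 76.753 mg/L
Dose 6 (310 mg at t=10 h): 310·exp(−0.05776·5) = 232.238 mg/L
Dose 7 (370 mg at t=12 h): 370·exp(−0.05776·3) = 311.132 mg/L
Dose 8 (370 mg at t=14 h): 370·exp(−0.05776·1) = 349.233 mg/L
C(15) = 147.157 + 221.810 + 52.973 + 44.595 + 76.753 + 232.238 + 311.132 + 349.233 = 1435.892 mg/L

1435.892 mg/L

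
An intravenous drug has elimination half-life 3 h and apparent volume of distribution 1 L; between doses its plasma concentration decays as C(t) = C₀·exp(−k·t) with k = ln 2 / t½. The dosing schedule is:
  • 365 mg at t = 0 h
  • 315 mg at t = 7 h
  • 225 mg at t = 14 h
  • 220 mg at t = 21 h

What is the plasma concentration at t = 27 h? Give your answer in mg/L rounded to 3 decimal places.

69.975 mg/L

k = ln 2 / 3 = 0.23105 per h
Dose 1 (365 mg at t=0 h): 365·exp(−0.23105·27) = 0.713 mg/L
Dose 2 (315 mg at t=7 h): 315·exp(−0.23105·20) = 3.101 mg/L
Dose 3 (225 mg at t=14 h): 225·exp(−0.23105·13) = 11.161 mg/L
Dose 4 (220 mg at t=21 h): 220·exp(−0.23105·6) = 55.000 mg/L
C(27) = 0.713 + 3.101 + 11.161 + 55.000 = 69.975 mg/L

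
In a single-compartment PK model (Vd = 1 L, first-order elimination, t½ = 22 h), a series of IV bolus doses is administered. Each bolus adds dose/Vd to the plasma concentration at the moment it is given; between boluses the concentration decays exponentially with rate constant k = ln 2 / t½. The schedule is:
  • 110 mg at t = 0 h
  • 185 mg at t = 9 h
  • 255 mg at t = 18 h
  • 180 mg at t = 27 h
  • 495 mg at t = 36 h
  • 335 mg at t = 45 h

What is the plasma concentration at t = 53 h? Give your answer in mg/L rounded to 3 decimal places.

k = ln 2 / 22 = 0.03151 per h
Dose 1 (110 mg at t=0 h): 110·exp(−0.03151·53) = 20.710 mg/L
Dose 2 (185 mg at t=9 h): 185·exp(−0.03151·44) = 46.250 mg/L
Dose 3 (255 mg at t=18 h): 255·exp(−0.03151·35) = 84.650 mg/L
Dose 4 (180 mg at t=27 h): 180·exp(−0.03151·26) = 79.343 mg/L
Dose 5 (495 mg at t=36 h): 495·exp(−0.03151·17) = 289.728 mg/L
Dose 6 (335 mg at t=45 h): 335·exp(−0.03151·8) = 260.363 mg/L
C(53) = 20.710 + 46.250 + 84.650 + 79.343 + 289.728 + 260.363 = 781.045 mg/L

781.045 mg/L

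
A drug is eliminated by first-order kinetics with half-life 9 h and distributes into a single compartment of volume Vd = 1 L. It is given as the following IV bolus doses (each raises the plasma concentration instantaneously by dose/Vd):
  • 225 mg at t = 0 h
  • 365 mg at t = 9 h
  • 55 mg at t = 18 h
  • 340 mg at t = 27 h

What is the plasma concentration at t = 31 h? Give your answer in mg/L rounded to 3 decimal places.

k = ln 2 / 9 = 0.07702 per h
Dose 1 (225 mg at t=0 h): 225·exp(−0.07702·31) = 20.668 mg/L
Dose 2 (365 mg at t=9 h): 365·exp(−0.07702·22) = 67.057 mg/L
Dose 3 (55 mg at t=18 h): 55·exp(−0.07702·13) = 20.209 mg/L
Dose 4 (340 mg at t=27 h): 340·exp(−0.07702·4) = 249.855 mg/L
C(31) = 20.668 + 67.057 + 20.209 + 249.855 = 357.788 mg/L

357.788 mg/L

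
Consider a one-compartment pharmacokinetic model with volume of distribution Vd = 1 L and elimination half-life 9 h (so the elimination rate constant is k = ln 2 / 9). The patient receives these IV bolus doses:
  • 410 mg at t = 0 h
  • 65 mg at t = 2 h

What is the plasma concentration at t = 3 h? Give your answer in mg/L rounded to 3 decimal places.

385.599 mg/L

k = ln 2 / 9 = 0.07702 per h
Dose 1 (410 mg at t=0 h): 410·exp(−0.07702·3) = 325.417 mg/L
Dose 2 (65 mg at t=2 h): 65·exp(−0.07702·1) = 60.182 mg/L
C(3) = 325.417 + 60.182 = 385.599 mg/L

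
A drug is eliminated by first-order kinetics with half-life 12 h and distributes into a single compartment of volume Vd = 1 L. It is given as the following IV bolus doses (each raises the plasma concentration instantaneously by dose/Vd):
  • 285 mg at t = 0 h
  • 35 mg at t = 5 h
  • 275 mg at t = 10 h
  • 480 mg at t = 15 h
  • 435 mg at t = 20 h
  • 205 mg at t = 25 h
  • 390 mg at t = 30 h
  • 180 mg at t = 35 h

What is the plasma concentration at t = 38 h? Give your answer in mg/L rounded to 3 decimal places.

k = ln 2 / 12 = 0.05776 per h
Dose 1 (285 mg at t=0 h): 285·exp(−0.05776·38) = 31.738 mg/L
Dose 2 (35 mg at t=5 h): 35·exp(−0.05776·33) = 5.203 mg/L
Dose 3 (275 mg at t=10 h): 275·exp(−0.05776·28) = 54.567 mg/L
Dose 4 (480 mg at t=15 h): 480·exp(−0.05776·23) = 127.136 mg/L
Dose 5 (435 mg at t=20 h): 435·exp(−0.05776·18) = 153.796 mg/L
Dose 6 (205 mg at t=25 h): 205·exp(−0.05776·13) = 96.747 mg/L
Dose 7 (390 mg at t=30 h): 390·exp(−0.05776·8) = 245.685 mg/L
Dose 8 (180 mg at t=35 h): 180·exp(−0.05776·3) = 151.361 mg/L
C(38) = 31.738 + 5.203 + 54.567 + 127.136 + 153.796 + 96.747 + 245.685 + 151.361 = 866.232 mg/L

866.232 mg/L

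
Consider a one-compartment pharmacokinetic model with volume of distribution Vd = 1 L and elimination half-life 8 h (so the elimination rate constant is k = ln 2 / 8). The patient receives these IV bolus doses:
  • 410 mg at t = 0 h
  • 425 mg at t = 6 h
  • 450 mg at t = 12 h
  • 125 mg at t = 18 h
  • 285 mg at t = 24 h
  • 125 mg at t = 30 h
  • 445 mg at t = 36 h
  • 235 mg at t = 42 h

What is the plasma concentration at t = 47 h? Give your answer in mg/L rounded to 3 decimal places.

k = ln 2 / 8 = 0.08664 per h
Dose 1 (410 mg at t=0 h): 410·exp(−0.08664·47) = 6.986 mg/L
Dose 2 (425 mg at t=6 h): 425·exp(−0.08664·41) = 12.179 mg/L
Dose 3 (450 mg at t=12 h): 450·exp(−0.08664·35) = 21.687 mg/L
Dose 4 (125 mg at t=18 h): 125·exp(−0.08664·29) = 10.132 mg/L
Dose 5 (285 mg at t=24 h): 285·exp(−0.08664·23) = 38.849 mg/L
Dose 6 (125 mg at t=30 h): 125·exp(−0.08664·17) = 28.656 mg/L
Dose 7 (445 mg at t=36 h): 445·exp(−0.08664·11) = 171.571 mg/L
Dose 8 (235 mg at t=42 h): 235·exp(−0.08664·5) = 152.379 mg/L
C(47) = 6.986 + 12.179 + 21.687 + 10.132 + 38.849 + 28.656 + 171.571 + 152.379 = 442.439 mg/L

442.439 mg/L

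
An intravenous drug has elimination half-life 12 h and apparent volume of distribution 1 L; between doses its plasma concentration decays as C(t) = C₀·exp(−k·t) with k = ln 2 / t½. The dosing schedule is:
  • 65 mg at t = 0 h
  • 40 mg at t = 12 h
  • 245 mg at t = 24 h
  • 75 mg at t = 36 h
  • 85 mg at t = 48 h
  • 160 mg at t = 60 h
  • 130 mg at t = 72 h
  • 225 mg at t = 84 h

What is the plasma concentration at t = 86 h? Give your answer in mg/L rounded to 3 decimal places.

k = ln 2 / 12 = 0.05776 per h
Dose 1 (65 mg at t=0 h): 65·exp(−0.05776·86) = 0.452 mg/L
Dose 2 (40 mg at t=12 h): 40·exp(−0.05776·74) = 0.557 mg/L
Dose 3 (245 mg at t=24 h): 245·exp(−0.05776·62) = 6.821 mg/L
Dose 4 (75 mg at t=36 h): 75·exp(−0.05776·50) = 4.176 mg/L
Dose 5 (85 mg at t=48 h): 85·exp(−0.05776·38) = 9.466 mg/L
Dose 6 (160 mg at t=60 h): 160·exp(−0.05776·26) = 35.636 mg/L
Dose 7 (130 mg at t=72 h): 130·exp(−0.05776·14) = 57.908 mg/L
Dose 8 (225 mg at t=84 h): 225·exp(−0.05776·2) = 200.452 mg/L
C(86) = 0.452 + 0.557 + 6.821 + 4.176 + 9.466 + 35.636 + 57.908 + 200.452 = 315.469 mg/L

315.469 mg/L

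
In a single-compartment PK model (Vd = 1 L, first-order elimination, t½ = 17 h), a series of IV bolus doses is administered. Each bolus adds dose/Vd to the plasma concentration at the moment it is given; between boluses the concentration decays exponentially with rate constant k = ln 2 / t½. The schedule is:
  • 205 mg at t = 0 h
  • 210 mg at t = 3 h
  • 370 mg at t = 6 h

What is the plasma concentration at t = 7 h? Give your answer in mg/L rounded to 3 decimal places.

k = ln 2 / 17 = 0.04077 per h
Dose 1 (205 mg at t=0 h): 205·exp(−0.04077·7) = 154.099 mg/L
Dose 2 (210 mg at t=3 h): 210·exp(−0.04077·4) = 178.397 mg/L
Dose 3 (370 mg at t=6 h): 370·exp(−0.04077·1) = 355.217 mg/L
C(7) = 154.099 + 178.397 + 355.217 = 687.714 mg/L

687.714 mg/L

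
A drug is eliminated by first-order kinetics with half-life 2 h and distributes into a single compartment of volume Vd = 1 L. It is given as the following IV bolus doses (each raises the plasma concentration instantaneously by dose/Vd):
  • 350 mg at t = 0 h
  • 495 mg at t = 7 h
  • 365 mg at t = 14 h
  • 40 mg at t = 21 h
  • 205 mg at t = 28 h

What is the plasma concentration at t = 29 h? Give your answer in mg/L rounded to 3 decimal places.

149.730 mg/L

k = ln 2 / 2 = 0.34657 per h
Dose 1 (350 mg at t=0 h): 350·exp(−0.34657·29) = 0.015 mg/L
Dose 2 (495 mg at t=7 h): 495·exp(−0.34657·22) = 0.242 mg/L
Dose 3 (365 mg at t=14 h): 365·exp(−0.34657·15) = 2.016 mg/L
Dose 4 (40 mg at t=21 h): 40·exp(−0.34657·8) = 2.500 mg/L
Dose 5 (205 mg at t=28 h): 205·exp(−0.34657·1) = 144.957 mg/L
C(29) = 0.015 + 0.242 + 2.016 + 2.500 + 144.957 = 149.730 mg/L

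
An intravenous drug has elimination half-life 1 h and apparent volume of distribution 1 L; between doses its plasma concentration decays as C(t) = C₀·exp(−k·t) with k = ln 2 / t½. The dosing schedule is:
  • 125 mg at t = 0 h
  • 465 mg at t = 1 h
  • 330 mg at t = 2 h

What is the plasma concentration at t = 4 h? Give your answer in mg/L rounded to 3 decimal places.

k = ln 2 / 1 = 0.69315 per h
Dose 1 (125 mg at t=0 h): 125·exp(−0.69315·4) = 7.812 mg/L
Dose 2 (465 mg at t=1 h): 465·exp(−0.69315·3) = 58.125 mg/L
Dose 3 (330 mg at t=2 h): 330·exp(−0.69315·2) = 82.500 mg/L
C(4) = 7.812 + 58.125 + 82.500 = 148.438 mg/L

148.438 mg/L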